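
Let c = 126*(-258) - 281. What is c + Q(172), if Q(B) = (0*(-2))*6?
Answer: -32789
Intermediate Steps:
c = -32789 (c = -32508 - 281 = -32789)
Q(B) = 0 (Q(B) = 0*6 = 0)
c + Q(172) = -32789 + 0 = -32789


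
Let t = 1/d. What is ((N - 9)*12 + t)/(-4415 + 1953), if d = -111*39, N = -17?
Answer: 1350649/10657998 ≈ 0.12673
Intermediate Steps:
d = -4329
t = -1/4329 (t = 1/(-4329) = -1/4329 ≈ -0.00023100)
((N - 9)*12 + t)/(-4415 + 1953) = ((-17 - 9)*12 - 1/4329)/(-4415 + 1953) = (-26*12 - 1/4329)/(-2462) = (-312 - 1/4329)*(-1/2462) = -1350649/4329*(-1/2462) = 1350649/10657998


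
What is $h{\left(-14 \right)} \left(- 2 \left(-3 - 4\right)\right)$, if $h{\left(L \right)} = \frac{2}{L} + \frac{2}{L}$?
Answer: $-4$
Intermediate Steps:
$h{\left(L \right)} = \frac{4}{L}$
$h{\left(-14 \right)} \left(- 2 \left(-3 - 4\right)\right) = \frac{4}{-14} \left(- 2 \left(-3 - 4\right)\right) = 4 \left(- \frac{1}{14}\right) \left(\left(-2\right) \left(-7\right)\right) = \left(- \frac{2}{7}\right) 14 = -4$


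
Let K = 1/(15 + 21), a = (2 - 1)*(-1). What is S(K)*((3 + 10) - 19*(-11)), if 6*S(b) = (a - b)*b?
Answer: -1369/1296 ≈ -1.0563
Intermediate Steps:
a = -1 (a = 1*(-1) = -1)
K = 1/36 ≈ 0.027778
S(b) = b*(-1 - b)/6 (S(b) = ((-1 - b)*b)/6 = (b*(-1 - b))/6 = b*(-1 - b)/6)
S(K)*((3 + 10) - 19*(-11)) = (-⅙*1/36*(1 + 1/36))*((3 + 10) - 19*(-11)) = (-⅙*1/36*37/36)*(13 + 209) = -37/7776*222 = -1369/1296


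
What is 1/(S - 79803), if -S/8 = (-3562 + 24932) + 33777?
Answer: -1/520979 ≈ -1.9195e-6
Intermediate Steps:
S = -441176 (S = -8*((-3562 + 24932) + 33777) = -8*(21370 + 33777) = -8*55147 = -441176)
1/(S - 79803) = 1/(-441176 - 79803) = 1/(-520979) = -1/520979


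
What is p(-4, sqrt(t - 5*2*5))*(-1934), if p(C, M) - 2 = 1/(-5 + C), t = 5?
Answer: -32878/9 ≈ -3653.1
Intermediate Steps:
p(C, M) = 2 + 1/(-5 + C)
p(-4, sqrt(t - 5*2*5))*(-1934) = ((-9 + 2*(-4))/(-5 - 4))*(-1934) = ((-9 - 8)/(-9))*(-1934) = -1/9*(-17)*(-1934) = (17/9)*(-1934) = -32878/9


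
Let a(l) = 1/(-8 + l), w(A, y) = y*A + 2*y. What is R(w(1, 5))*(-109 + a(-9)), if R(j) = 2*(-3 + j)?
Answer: -44496/17 ≈ -2617.4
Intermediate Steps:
w(A, y) = 2*y + A*y (w(A, y) = A*y + 2*y = 2*y + A*y)
R(j) = -6 + 2*j
R(w(1, 5))*(-109 + a(-9)) = (-6 + 2*(5*(2 + 1)))*(-109 + 1/(-8 - 9)) = (-6 + 2*(5*3))*(-109 + 1/(-17)) = (-6 + 2*15)*(-109 - 1/17) = (-6 + 30)*(-1854/17) = 24*(-1854/17) = -44496/17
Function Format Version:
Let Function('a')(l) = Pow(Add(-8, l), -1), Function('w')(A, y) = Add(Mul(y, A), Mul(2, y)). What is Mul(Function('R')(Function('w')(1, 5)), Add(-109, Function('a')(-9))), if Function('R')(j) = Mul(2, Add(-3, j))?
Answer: Rational(-44496, 17) ≈ -2617.4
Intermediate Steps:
Function('w')(A, y) = Add(Mul(2, y), Mul(A, y)) (Function('w')(A, y) = Add(Mul(A, y), Mul(2, y)) = Add(Mul(2, y), Mul(A, y)))
Function('R')(j) = Add(-6, Mul(2, j))
Mul(Function('R')(Function('w')(1, 5)), Add(-109, Function('a')(-9))) = Mul(Add(-6, Mul(2, Mul(5, Add(2, 1)))), Add(-109, Pow(Add(-8, -9), -1))) = Mul(Add(-6, Mul(2, Mul(5, 3))), Add(-109, Pow(-17, -1))) = Mul(Add(-6, Mul(2, 15)), Add(-109, Rational(-1, 17))) = Mul(Add(-6, 30), Rational(-1854, 17)) = Mul(24, Rational(-1854, 17)) = Rational(-44496, 17)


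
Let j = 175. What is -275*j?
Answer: -48125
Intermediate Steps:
-275*j = -275*175 = -48125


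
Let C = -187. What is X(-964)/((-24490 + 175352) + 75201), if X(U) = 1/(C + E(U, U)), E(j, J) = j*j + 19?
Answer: 1/210041463064 ≈ 4.7610e-12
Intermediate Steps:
E(j, J) = 19 + j² (E(j, J) = j² + 19 = 19 + j²)
X(U) = 1/(-168 + U²) (X(U) = 1/(-187 + (19 + U²)) = 1/(-168 + U²))
X(-964)/((-24490 + 175352) + 75201) = 1/((-168 + (-964)²)*((-24490 + 175352) + 75201)) = 1/((-168 + 929296)*(150862 + 75201)) = 1/(929128*226063) = (1/929128)*(1/226063) = 1/210041463064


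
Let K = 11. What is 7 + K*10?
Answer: 117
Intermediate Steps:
7 + K*10 = 7 + 11*10 = 7 + 110 = 117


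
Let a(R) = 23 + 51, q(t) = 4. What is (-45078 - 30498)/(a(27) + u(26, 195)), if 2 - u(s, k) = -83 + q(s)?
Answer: -75576/155 ≈ -487.59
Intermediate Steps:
u(s, k) = 81 (u(s, k) = 2 - (-83 + 4) = 2 - 1*(-79) = 2 + 79 = 81)
a(R) = 74
(-45078 - 30498)/(a(27) + u(26, 195)) = (-45078 - 30498)/(74 + 81) = -75576/155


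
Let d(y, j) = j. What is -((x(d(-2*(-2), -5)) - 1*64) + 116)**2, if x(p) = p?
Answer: -2209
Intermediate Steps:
-((x(d(-2*(-2), -5)) - 1*64) + 116)**2 = -((-5 - 1*64) + 116)**2 = -((-5 - 64) + 116)**2 = -(-69 + 116)**2 = -1*47**2 = -1*2209 = -2209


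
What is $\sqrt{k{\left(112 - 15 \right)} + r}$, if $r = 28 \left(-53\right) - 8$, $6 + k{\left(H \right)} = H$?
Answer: $i \sqrt{1401} \approx 37.43 i$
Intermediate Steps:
$k{\left(H \right)} = -6 + H$
$r = -1492$ ($r = -1484 - 8 = -1492$)
$\sqrt{k{\left(112 - 15 \right)} + r} = \sqrt{\left(-6 + \left(112 - 15\right)\right) - 1492} = \sqrt{\left(-6 + 97\right) - 1492} = \sqrt{91 - 1492} = \sqrt{-1401} = i \sqrt{1401}$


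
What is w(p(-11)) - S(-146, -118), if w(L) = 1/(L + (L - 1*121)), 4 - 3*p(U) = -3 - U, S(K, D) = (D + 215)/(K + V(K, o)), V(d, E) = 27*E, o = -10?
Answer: 34739/154336 ≈ 0.22509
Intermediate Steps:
S(K, D) = (215 + D)/(-270 + K) (S(K, D) = (D + 215)/(K + 27*(-10)) = (215 + D)/(K - 270) = (215 + D)/(-270 + K))
p(U) = 7/3 + U/3 (p(U) = 4/3 - (-3 - U)/3 = 4/3 + (1 + U/3) = 7/3 + U/3)
w(L) = 1/(-121 + 2*L) (w(L) = 1/(L + (L - 121)) = 1/(L + (-121 + L)) = 1/(-121 + 2*L))
w(p(-11)) - S(-146, -118) = 1/(-121 + 2*(7/3 + (1/3)*(-11))) - (215 - 118)/(-270 - 146) = 1/(-121 + 2*(7/3 - 11/3)) - 97/(-416) = 1/(-121 + 2*(-4/3)) - (-1)*97/416 = 1/(-121 - 8/3) - 1*(-97/416) = 1/(-371/3) + 97/416 = -3/371 + 97/416 = 34739/154336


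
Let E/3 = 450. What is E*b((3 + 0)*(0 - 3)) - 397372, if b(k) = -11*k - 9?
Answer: -275872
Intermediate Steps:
E = 1350 (E = 3*450 = 1350)
b(k) = -9 - 11*k
E*b((3 + 0)*(0 - 3)) - 397372 = 1350*(-9 - 11*(3 + 0)*(0 - 3)) - 397372 = 1350*(-9 - 33*(-3)) - 397372 = 1350*(-9 - 11*(-9)) - 397372 = 1350*(-9 + 99) - 397372 = 1350*90 - 397372 = 121500 - 397372 = -275872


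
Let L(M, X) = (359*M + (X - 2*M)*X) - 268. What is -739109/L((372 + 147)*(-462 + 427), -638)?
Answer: 739109/29292999 ≈ 0.025232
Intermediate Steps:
L(M, X) = -268 + 359*M + X*(X - 2*M) (L(M, X) = (359*M + X*(X - 2*M)) - 268 = -268 + 359*M + X*(X - 2*M))
-739109/L((372 + 147)*(-462 + 427), -638) = -739109/(-268 + (-638)² + 359*((372 + 147)*(-462 + 427)) - 2*(372 + 147)*(-462 + 427)*(-638)) = -739109/(-268 + 407044 + 359*(519*(-35)) - 2*519*(-35)*(-638)) = -739109/(-268 + 407044 + 359*(-18165) - 2*(-18165)*(-638)) = -739109/(-268 + 407044 - 6521235 - 23178540) = -739109/(-29292999) = -739109*(-1/29292999) = 739109/29292999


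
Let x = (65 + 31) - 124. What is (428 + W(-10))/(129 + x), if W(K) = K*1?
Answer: 418/101 ≈ 4.1386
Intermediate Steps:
x = -28 (x = 96 - 124 = -28)
W(K) = K
(428 + W(-10))/(129 + x) = (428 - 10)/(129 - 28) = 418/101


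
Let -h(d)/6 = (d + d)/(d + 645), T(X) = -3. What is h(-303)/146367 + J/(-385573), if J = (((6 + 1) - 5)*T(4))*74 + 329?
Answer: 397697641/1072268102529 ≈ 0.00037089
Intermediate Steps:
h(d) = -12*d/(645 + d) (h(d) = -6*(d + d)/(d + 645) = -6*2*d/(645 + d) = -12*d/(645 + d))
J = -115 (J = (((6 + 1) - 5)*(-3))*74 + 329 = ((7 - 5)*(-3))*74 + 329 = (2*(-3))*74 + 329 = -6*74 + 329 = -444 + 329 = -115)
h(-303)/146367 + J/(-385573) = -12*(-303)/(645 - 303)/146367 - 115/(-385573) = -12*(-303)/342*(1/146367) - 115*(-1/385573) = -12*(-303)*1/342*(1/146367) + 115/385573 = (202/19)*(1/146367) + 115/385573 = 202/2780973 + 115/385573 = 397697641/1072268102529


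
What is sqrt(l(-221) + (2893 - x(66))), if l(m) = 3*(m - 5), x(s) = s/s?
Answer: 3*sqrt(246) ≈ 47.053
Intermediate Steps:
x(s) = 1
l(m) = -15 + 3*m (l(m) = 3*(-5 + m) = -15 + 3*m)
sqrt(l(-221) + (2893 - x(66))) = sqrt((-15 + 3*(-221)) + (2893 - 1*1)) = sqrt((-15 - 663) + (2893 - 1)) = sqrt(-678 + 2892) = sqrt(2214) = 3*sqrt(246)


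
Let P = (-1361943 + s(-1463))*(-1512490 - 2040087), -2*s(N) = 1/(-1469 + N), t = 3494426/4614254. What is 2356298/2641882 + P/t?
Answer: 86467183949938247134303783557/13533908445507112 ≈ 6.3889e+12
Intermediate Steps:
t = 1747213/2307127 (t = 3494426*(1/4614254) = 1747213/2307127 ≈ 0.75731)
s(N) = -1/(2*(-1469 + N))
P = 28372420855826327/5864 (P = (-1361943 - 1/(-2938 + 2*(-1463)))*(-1512490 - 2040087) = (-1361943 - 1/(-2938 - 2926))*(-3552577) = (-1361943 - 1/(-5864))*(-3552577) = (-1361943 - 1*(-1/5864))*(-3552577) = (-1361943 + 1/5864)*(-3552577) = -7986433751/5864*(-3552577) = 28372420855826327/5864 ≈ 4.8384e+12)
2356298/2641882 + P/t = 2356298/2641882 + 28372420855826327/(5864*(1747213/2307127)) = 2356298*(1/2641882) + (28372420855826327/5864)*(2307127/1747213) = 1178149/1320941 + 65458778211840026332529/10245657032 = 86467183949938247134303783557/13533908445507112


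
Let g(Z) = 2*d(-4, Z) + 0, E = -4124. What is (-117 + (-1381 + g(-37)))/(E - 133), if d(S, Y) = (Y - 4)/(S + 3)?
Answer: 472/1419 ≈ 0.33263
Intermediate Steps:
d(S, Y) = (-4 + Y)/(3 + S)
g(Z) = 8 - 2*Z (g(Z) = 2*((-4 + Z)/(3 - 4)) + 0 = 2*((-4 + Z)/(-1)) + 0 = 2*(-(-4 + Z)) + 0 = 2*(4 - Z) + 0 = (8 - 2*Z) + 0 = 8 - 2*Z)
(-117 + (-1381 + g(-37)))/(E - 133) = (-117 + (-1381 + (8 - 2*(-37))))/(-4124 - 133) = (-117 + (-1381 + (8 + 74)))/(-4257) = (-117 + (-1381 + 82))*(-1/4257) = (-117 - 1299)*(-1/4257) = -1416*(-1/4257) = 472/1419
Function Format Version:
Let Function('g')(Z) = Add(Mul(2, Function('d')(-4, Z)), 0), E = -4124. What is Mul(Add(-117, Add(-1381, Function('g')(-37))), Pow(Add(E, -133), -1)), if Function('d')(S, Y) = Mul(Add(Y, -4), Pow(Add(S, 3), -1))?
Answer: Rational(472, 1419) ≈ 0.33263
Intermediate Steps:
Function('d')(S, Y) = Mul(Pow(Add(3, S), -1), Add(-4, Y)) (Function('d')(S, Y) = Mul(Add(-4, Y), Pow(Add(3, S), -1)) = Mul(Pow(Add(3, S), -1), Add(-4, Y)))
Function('g')(Z) = Add(8, Mul(-2, Z)) (Function('g')(Z) = Add(Mul(2, Mul(Pow(Add(3, -4), -1), Add(-4, Z))), 0) = Add(Mul(2, Mul(Pow(-1, -1), Add(-4, Z))), 0) = Add(Mul(2, Mul(-1, Add(-4, Z))), 0) = Add(Mul(2, Add(4, Mul(-1, Z))), 0) = Add(Add(8, Mul(-2, Z)), 0) = Add(8, Mul(-2, Z)))
Mul(Add(-117, Add(-1381, Function('g')(-37))), Pow(Add(E, -133), -1)) = Mul(Add(-117, Add(-1381, Add(8, Mul(-2, -37)))), Pow(Add(-4124, -133), -1)) = Mul(Add(-117, Add(-1381, Add(8, 74))), Pow(-4257, -1)) = Mul(Add(-117, Add(-1381, 82)), Rational(-1, 4257)) = Mul(Add(-117, -1299), Rational(-1, 4257)) = Mul(-1416, Rational(-1, 4257)) = Rational(472, 1419)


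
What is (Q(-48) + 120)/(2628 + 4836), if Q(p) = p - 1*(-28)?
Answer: 25/1866 ≈ 0.013398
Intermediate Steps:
Q(p) = 28 + p (Q(p) = p + 28 = 28 + p)
(Q(-48) + 120)/(2628 + 4836) = ((28 - 48) + 120)/(2628 + 4836) = (-20 + 120)/7464 = 100*(1/7464) = 25/1866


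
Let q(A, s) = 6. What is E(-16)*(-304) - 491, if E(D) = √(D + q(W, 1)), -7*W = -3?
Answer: -491 - 304*I*√10 ≈ -491.0 - 961.33*I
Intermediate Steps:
W = 3/7 (W = -⅐*(-3) = 3/7 ≈ 0.42857)
E(D) = √(6 + D) (E(D) = √(D + 6) = √(6 + D))
E(-16)*(-304) - 491 = √(6 - 16)*(-304) - 491 = √(-10)*(-304) - 491 = (I*√10)*(-304) - 491 = -304*I*√10 - 491 = -491 - 304*I*√10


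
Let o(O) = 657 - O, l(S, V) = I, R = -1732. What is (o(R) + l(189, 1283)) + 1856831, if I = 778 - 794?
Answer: 1859204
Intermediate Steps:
I = -16
l(S, V) = -16
(o(R) + l(189, 1283)) + 1856831 = ((657 - 1*(-1732)) - 16) + 1856831 = ((657 + 1732) - 16) + 1856831 = (2389 - 16) + 1856831 = 2373 + 1856831 = 1859204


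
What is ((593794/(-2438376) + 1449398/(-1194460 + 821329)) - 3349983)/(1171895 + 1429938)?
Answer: -507988516779227885/394539213465390708 ≈ -1.2875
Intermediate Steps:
((593794/(-2438376) + 1449398/(-1194460 + 821329)) - 3349983)/(1171895 + 1429938) = ((593794*(-1/2438376) + 1449398/(-373131)) - 3349983)/2601833 = ((-296897/1219188 + 1449398*(-1/373131)) - 3349983)*(1/2601833) = ((-296897/1219188 - 1449398/373131) - 3349983)*(1/2601833) = (-625956707777/151638945876 - 3349983)*(1/2601833) = -507988516779227885/151638945876*1/2601833 = -507988516779227885/394539213465390708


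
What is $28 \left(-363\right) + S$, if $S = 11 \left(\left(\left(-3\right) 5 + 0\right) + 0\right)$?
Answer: $-10329$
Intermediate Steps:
$S = -165$ ($S = 11 \left(\left(-15 + 0\right) + 0\right) = 11 \left(-15 + 0\right) = 11 \left(-15\right) = -165$)
$28 \left(-363\right) + S = 28 \left(-363\right) - 165 = -10164 - 165 = -10329$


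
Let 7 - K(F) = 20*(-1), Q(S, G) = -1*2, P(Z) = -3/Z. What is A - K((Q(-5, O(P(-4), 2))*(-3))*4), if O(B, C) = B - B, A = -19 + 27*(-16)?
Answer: -478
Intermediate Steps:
A = -451 (A = -19 - 432 = -451)
O(B, C) = 0
Q(S, G) = -2
K(F) = 27 (K(F) = 7 - 20*(-1) = 7 - 1*(-20) = 7 + 20 = 27)
A - K((Q(-5, O(P(-4), 2))*(-3))*4) = -451 - 1*27 = -451 - 27 = -478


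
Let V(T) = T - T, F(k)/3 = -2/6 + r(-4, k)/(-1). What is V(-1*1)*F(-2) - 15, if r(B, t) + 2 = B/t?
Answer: -15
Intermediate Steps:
r(B, t) = -2 + B/t
F(k) = 5 + 12/k (F(k) = 3*(-2/6 + (-2 - 4/k)/(-1)) = 3*(-2*⅙ + (-2 - 4/k)*(-1)) = 3*(-⅓ + (2 + 4/k)) = 3*(5/3 + 4/k) = 5 + 12/k)
V(T) = 0
V(-1*1)*F(-2) - 15 = 0*(5 + 12/(-2)) - 15 = 0*(5 + 12*(-½)) - 15 = 0*(5 - 6) - 15 = 0*(-1) - 15 = 0 - 15 = -15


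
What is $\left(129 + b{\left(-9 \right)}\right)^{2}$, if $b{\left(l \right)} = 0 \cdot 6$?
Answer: $16641$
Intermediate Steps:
$b{\left(l \right)} = 0$
$\left(129 + b{\left(-9 \right)}\right)^{2} = \left(129 + 0\right)^{2} = 129^{2} = 16641$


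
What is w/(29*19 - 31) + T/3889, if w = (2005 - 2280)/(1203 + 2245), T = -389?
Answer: -139706183/1394564288 ≈ -0.10018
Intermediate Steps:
w = -275/3448 ≈ -0.079756
w/(29*19 - 31) + T/3889 = -275/(3448*(29*19 - 31)) - 389/3889 = -275/(3448*(551 - 31)) - 389*1/3889 = -275/3448/520 - 389/3889 = -275/3448*1/520 - 389/3889 = -55/358592 - 389/3889 = -139706183/1394564288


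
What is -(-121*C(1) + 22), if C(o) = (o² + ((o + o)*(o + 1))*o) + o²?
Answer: 704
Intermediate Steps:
C(o) = 2*o² + 2*o²*(1 + o) (C(o) = (o² + ((2*o)*(1 + o))*o) + o² = (o² + (2*o*(1 + o))*o) + o² = (o² + 2*o²*(1 + o)) + o² = 2*o² + 2*o²*(1 + o))
-(-121*C(1) + 22) = -(-242*1²*(2 + 1) + 22) = -(-242*3 + 22) = -(-121*6 + 22) = -(-726 + 22) = -1*(-704) = 704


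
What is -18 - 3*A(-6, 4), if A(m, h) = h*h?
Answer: -66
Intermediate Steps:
A(m, h) = h²
-18 - 3*A(-6, 4) = -18 - 3*4² = -18 - 3*16 = -18 - 48 = -66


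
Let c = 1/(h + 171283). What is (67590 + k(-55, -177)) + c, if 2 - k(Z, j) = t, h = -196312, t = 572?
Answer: 1677443579/25029 ≈ 67020.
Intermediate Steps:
k(Z, j) = -570 (k(Z, j) = 2 - 1*572 = 2 - 572 = -570)
c = -1/25029 (c = 1/(-196312 + 171283) = 1/(-25029) = -1/25029 ≈ -3.9954e-5)
(67590 + k(-55, -177)) + c = (67590 - 570) - 1/25029 = 67020 - 1/25029 = 1677443579/25029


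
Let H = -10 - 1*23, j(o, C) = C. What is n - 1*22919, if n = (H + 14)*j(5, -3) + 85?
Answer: -22777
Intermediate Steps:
H = -33 (H = -10 - 23 = -33)
n = 142 (n = (-33 + 14)*(-3) + 85 = -19*(-3) + 85 = 57 + 85 = 142)
n - 1*22919 = 142 - 1*22919 = 142 - 22919 = -22777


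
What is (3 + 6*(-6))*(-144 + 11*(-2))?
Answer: 5478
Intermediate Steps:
(3 + 6*(-6))*(-144 + 11*(-2)) = (3 - 36)*(-144 - 22) = -33*(-166) = 5478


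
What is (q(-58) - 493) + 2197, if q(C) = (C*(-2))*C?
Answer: -5024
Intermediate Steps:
q(C) = -2*C² (q(C) = (-2*C)*C = -2*C²)
(q(-58) - 493) + 2197 = (-2*(-58)² - 493) + 2197 = (-2*3364 - 493) + 2197 = (-6728 - 493) + 2197 = -7221 + 2197 = -5024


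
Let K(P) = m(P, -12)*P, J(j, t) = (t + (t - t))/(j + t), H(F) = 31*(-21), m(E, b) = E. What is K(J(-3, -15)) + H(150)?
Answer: -23411/36 ≈ -650.31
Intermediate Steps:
H(F) = -651
J(j, t) = t/(j + t) (J(j, t) = (t + 0)/(j + t) = t/(j + t))
K(P) = P² (K(P) = P*P = P²)
K(J(-3, -15)) + H(150) = (-15/(-3 - 15))² - 651 = (-15/(-18))² - 651 = (-15*(-1/18))² - 651 = (⅚)² - 651 = 25/36 - 651 = -23411/36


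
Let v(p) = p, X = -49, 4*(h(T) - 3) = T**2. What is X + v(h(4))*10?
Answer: 21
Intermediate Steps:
h(T) = 3 + T**2/4
X + v(h(4))*10 = -49 + (3 + (1/4)*4**2)*10 = -49 + (3 + (1/4)*16)*10 = -49 + (3 + 4)*10 = -49 + 7*10 = -49 + 70 = 21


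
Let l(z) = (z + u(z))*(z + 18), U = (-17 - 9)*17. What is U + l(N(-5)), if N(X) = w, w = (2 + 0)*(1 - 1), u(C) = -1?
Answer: -460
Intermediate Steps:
w = 0 (w = 2*0 = 0)
U = -442 (U = -26*17 = -442)
N(X) = 0
l(z) = (-1 + z)*(18 + z) (l(z) = (z - 1)*(z + 18) = (-1 + z)*(18 + z))
U + l(N(-5)) = -442 + (-18 + 0² + 17*0) = -442 + (-18 + 0 + 0) = -442 - 18 = -460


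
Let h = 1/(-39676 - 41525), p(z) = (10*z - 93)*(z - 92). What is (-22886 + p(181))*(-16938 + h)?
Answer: -59566442381551/27067 ≈ -2.2007e+9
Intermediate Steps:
p(z) = (-93 + 10*z)*(-92 + z)
h = -1/81201 (h = 1/(-81201) = -1/81201 ≈ -1.2315e-5)
(-22886 + p(181))*(-16938 + h) = (-22886 + (8556 - 1013*181 + 10*181²))*(-16938 - 1/81201) = (-22886 + (8556 - 183353 + 10*32761))*(-1375382539/81201) = (-22886 + (8556 - 183353 + 327610))*(-1375382539/81201) = (-22886 + 152813)*(-1375382539/81201) = 129927*(-1375382539/81201) = -59566442381551/27067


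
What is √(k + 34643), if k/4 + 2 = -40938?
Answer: I*√129117 ≈ 359.33*I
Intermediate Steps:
k = -163760 (k = -8 + 4*(-40938) = -8 - 163752 = -163760)
√(k + 34643) = √(-163760 + 34643) = √(-129117) = I*√129117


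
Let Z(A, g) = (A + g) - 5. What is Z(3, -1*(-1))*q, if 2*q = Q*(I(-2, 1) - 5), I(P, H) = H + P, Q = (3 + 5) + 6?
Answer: 42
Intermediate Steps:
Q = 14 (Q = 8 + 6 = 14)
Z(A, g) = -5 + A + g
q = -42 (q = (14*((1 - 2) - 5))/2 = (14*(-1 - 5))/2 = (14*(-6))/2 = (½)*(-84) = -42)
Z(3, -1*(-1))*q = (-5 + 3 - 1*(-1))*(-42) = (-5 + 3 + 1)*(-42) = -1*(-42) = 42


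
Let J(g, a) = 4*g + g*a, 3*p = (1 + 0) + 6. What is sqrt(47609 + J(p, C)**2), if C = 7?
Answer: sqrt(434410)/3 ≈ 219.70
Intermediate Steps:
p = 7/3 (p = ((1 + 0) + 6)/3 = (1 + 6)/3 = (1/3)*7 = 7/3 ≈ 2.3333)
J(g, a) = 4*g + a*g
sqrt(47609 + J(p, C)**2) = sqrt(47609 + (7*(4 + 7)/3)**2) = sqrt(47609 + ((7/3)*11)**2) = sqrt(47609 + (77/3)**2) = sqrt(47609 + 5929/9) = sqrt(434410/9) = sqrt(434410)/3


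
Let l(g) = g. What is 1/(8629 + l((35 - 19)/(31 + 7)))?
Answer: 19/163959 ≈ 0.00011588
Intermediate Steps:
1/(8629 + l((35 - 19)/(31 + 7))) = 1/(8629 + (35 - 19)/(31 + 7)) = 1/(8629 + 16/38) = 1/(8629 + 16*(1/38)) = 1/(8629 + 8/19) = 1/(163959/19) = 19/163959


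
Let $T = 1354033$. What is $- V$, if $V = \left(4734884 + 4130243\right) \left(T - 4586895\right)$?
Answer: $28659732203474$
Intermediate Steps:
$V = -28659732203474$ ($V = \left(4734884 + 4130243\right) \left(1354033 - 4586895\right) = 8865127 \left(-3232862\right) = -28659732203474$)
$- V = \left(-1\right) \left(-28659732203474\right) = 28659732203474$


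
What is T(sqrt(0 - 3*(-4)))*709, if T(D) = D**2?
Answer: 8508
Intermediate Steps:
T(sqrt(0 - 3*(-4)))*709 = (sqrt(0 - 3*(-4)))**2*709 = (sqrt(0 + 12))**2*709 = (sqrt(12))**2*709 = (2*sqrt(3))**2*709 = 12*709 = 8508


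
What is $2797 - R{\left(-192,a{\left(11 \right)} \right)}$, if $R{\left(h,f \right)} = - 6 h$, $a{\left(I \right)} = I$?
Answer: $1645$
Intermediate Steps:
$2797 - R{\left(-192,a{\left(11 \right)} \right)} = 2797 - \left(-6\right) \left(-192\right) = 2797 - 1152 = 1645$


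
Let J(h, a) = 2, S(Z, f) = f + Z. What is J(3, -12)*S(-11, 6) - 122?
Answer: -132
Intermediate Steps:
S(Z, f) = Z + f
J(3, -12)*S(-11, 6) - 122 = 2*(-11 + 6) - 122 = 2*(-5) - 122 = -10 - 122 = -132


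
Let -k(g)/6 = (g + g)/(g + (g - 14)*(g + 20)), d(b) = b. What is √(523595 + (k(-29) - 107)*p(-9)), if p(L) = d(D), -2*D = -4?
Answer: √16769712913/179 ≈ 723.45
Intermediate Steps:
D = 2 (D = -½*(-4) = 2)
p(L) = 2
k(g) = -12*g/(g + (-14 + g)*(20 + g)) (k(g) = -6*(g + g)/(g + (g - 14)*(g + 20)) = -6*2*g/(g + (-14 + g)*(20 + g)) = -12*g/(g + (-14 + g)*(20 + g)))
√(523595 + (k(-29) - 107)*p(-9)) = √(523595 + (-12*(-29)/(-280 + (-29)² + 7*(-29)) - 107)*2) = √(523595 + (-12*(-29)/(-280 + 841 - 203) - 107)*2) = √(523595 + (-12*(-29)/358 - 107)*2) = √(523595 + (-12*(-29)*1/358 - 107)*2) = √(523595 + (174/179 - 107)*2) = √(523595 - 18979/179*2) = √(523595 - 37958/179) = √(93685547/179) = √16769712913/179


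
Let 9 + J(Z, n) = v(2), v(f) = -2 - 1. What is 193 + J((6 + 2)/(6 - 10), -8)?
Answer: 181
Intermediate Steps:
v(f) = -3
J(Z, n) = -12 (J(Z, n) = -9 - 3 = -12)
193 + J((6 + 2)/(6 - 10), -8) = 193 - 12 = 181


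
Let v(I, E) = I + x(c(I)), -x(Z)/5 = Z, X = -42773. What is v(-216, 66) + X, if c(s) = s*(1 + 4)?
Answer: -37589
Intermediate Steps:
c(s) = 5*s (c(s) = s*5 = 5*s)
x(Z) = -5*Z
v(I, E) = -24*I (v(I, E) = I - 25*I = -24*I)
v(-216, 66) + X = -24*(-216) - 42773 = 5184 - 42773 = -37589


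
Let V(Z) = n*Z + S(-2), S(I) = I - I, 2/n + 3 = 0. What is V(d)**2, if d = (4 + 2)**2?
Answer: 576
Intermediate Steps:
n = -2/3 (n = 2/(-3 + 0) = 2/(-3) = 2*(-1/3) = -2/3 ≈ -0.66667)
S(I) = 0
d = 36 (d = 6**2 = 36)
V(Z) = -2*Z/3 (V(Z) = -2*Z/3 + 0 = -2*Z/3)
V(d)**2 = (-2/3*36)**2 = (-24)**2 = 576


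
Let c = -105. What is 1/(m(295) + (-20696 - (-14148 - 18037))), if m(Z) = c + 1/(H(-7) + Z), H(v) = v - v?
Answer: 295/3358281 ≈ 8.7843e-5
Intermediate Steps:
H(v) = 0
m(Z) = -105 + 1/Z (m(Z) = -105 + 1/(0 + Z) = -105 + 1/Z)
1/(m(295) + (-20696 - (-14148 - 18037))) = 1/((-105 + 1/295) + (-20696 - (-14148 - 18037))) = 1/((-105 + 1/295) + (-20696 - 1*(-32185))) = 1/(-30974/295 + (-20696 + 32185)) = 1/(-30974/295 + 11489) = 1/(3358281/295) = 295/3358281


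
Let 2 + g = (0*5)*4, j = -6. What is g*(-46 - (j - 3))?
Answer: 74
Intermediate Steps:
g = -2 (g = -2 + (0*5)*4 = -2 + 0*4 = -2 + 0 = -2)
g*(-46 - (j - 3)) = -2*(-46 - (-6 - 3)) = -2*(-46 - 1*(-9)) = -2*(-46 + 9) = -2*(-37) = 74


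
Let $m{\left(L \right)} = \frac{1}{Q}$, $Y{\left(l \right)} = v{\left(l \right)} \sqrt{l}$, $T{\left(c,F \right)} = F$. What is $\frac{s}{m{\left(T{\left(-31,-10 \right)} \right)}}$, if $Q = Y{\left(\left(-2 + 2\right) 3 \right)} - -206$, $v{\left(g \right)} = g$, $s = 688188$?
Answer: $141766728$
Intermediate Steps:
$Y{\left(l \right)} = l^{\frac{3}{2}}$ ($Y{\left(l \right)} = l \sqrt{l} = l^{\frac{3}{2}}$)
$Q = 206$ ($Q = \left(\left(-2 + 2\right) 3\right)^{\frac{3}{2}} - -206 = \left(0 \cdot 3\right)^{\frac{3}{2}} + 206 = 0^{\frac{3}{2}} + 206 = 0 + 206 = 206$)
$m{\left(L \right)} = \frac{1}{206}$
$\frac{s}{m{\left(T{\left(-31,-10 \right)} \right)}} = 688188 \frac{1}{\frac{1}{206}} = 688188 \cdot 206 = 141766728$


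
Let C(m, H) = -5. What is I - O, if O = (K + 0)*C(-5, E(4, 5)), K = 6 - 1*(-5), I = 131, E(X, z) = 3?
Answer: 186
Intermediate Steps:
K = 11 (K = 6 + 5 = 11)
O = -55 (O = (11 + 0)*(-5) = 11*(-5) = -55)
I - O = 131 - 1*(-55) = 131 + 55 = 186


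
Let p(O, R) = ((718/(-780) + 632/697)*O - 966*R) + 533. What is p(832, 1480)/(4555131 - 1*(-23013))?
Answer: -14941851661/47864495520 ≈ -0.31217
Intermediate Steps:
p(O, R) = 533 - 966*R - 3743*O/271830 (p(O, R) = ((718*(-1/780) + 632*(1/697))*O - 966*R) + 533 = ((-359/390 + 632/697)*O - 966*R) + 533 = (-3743*O/271830 - 966*R) + 533 = (-966*R - 3743*O/271830) + 533 = 533 - 966*R - 3743*O/271830)
p(832, 1480)/(4555131 - 1*(-23013)) = (533 - 966*1480 - 3743/271830*832)/(4555131 - 1*(-23013)) = (533 - 1429680 - 119776/10455)/(4555131 + 23013) = -14941851661/10455/4578144 = -14941851661/10455*1/4578144 = -14941851661/47864495520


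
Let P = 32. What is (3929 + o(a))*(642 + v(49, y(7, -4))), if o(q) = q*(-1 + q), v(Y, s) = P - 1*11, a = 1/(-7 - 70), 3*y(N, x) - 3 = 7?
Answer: 15444663897/5929 ≈ 2.6049e+6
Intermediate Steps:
y(N, x) = 10/3 (y(N, x) = 1 + (1/3)*7 = 1 + 7/3 = 10/3)
a = -1/77 (a = 1/(-77) = -1/77 ≈ -0.012987)
v(Y, s) = 21 (v(Y, s) = 32 - 1*11 = 32 - 11 = 21)
(3929 + o(a))*(642 + v(49, y(7, -4))) = (3929 - (-1 - 1/77)/77)*(642 + 21) = (3929 - 1/77*(-78/77))*663 = (3929 + 78/5929)*663 = (23295119/5929)*663 = 15444663897/5929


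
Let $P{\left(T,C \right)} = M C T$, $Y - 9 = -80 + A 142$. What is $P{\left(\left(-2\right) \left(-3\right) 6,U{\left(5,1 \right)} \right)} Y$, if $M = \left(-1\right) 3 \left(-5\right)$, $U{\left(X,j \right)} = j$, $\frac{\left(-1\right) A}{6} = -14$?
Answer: $6402780$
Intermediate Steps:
$A = 84$ ($A = \left(-6\right) \left(-14\right) = 84$)
$Y = 11857$ ($Y = 9 + \left(-80 + 84 \cdot 142\right) = 9 + \left(-80 + 11928\right) = 9 + 11848 = 11857$)
$M = 15$ ($M = \left(-3\right) \left(-5\right) = 15$)
$P{\left(T,C \right)} = 15 C T$
$P{\left(\left(-2\right) \left(-3\right) 6,U{\left(5,1 \right)} \right)} Y = 15 \cdot 1 \left(-2\right) \left(-3\right) 6 \cdot 11857 = 15 \cdot 1 \cdot 6 \cdot 6 \cdot 11857 = 15 \cdot 1 \cdot 36 \cdot 11857 = 540 \cdot 11857 = 6402780$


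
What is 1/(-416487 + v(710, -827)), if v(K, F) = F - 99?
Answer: -1/417413 ≈ -2.3957e-6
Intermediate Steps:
v(K, F) = -99 + F
1/(-416487 + v(710, -827)) = 1/(-416487 + (-99 - 827)) = 1/(-416487 - 926) = 1/(-417413) = -1/417413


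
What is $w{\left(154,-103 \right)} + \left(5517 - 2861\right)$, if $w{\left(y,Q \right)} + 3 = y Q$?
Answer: $-13209$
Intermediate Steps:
$w{\left(y,Q \right)} = -3 + Q y$ ($w{\left(y,Q \right)} = -3 + y Q = -3 + Q y$)
$w{\left(154,-103 \right)} + \left(5517 - 2861\right) = \left(-3 - 15862\right) + \left(5517 - 2861\right) = \left(-3 - 15862\right) + 2656 = -15865 + 2656 = -13209$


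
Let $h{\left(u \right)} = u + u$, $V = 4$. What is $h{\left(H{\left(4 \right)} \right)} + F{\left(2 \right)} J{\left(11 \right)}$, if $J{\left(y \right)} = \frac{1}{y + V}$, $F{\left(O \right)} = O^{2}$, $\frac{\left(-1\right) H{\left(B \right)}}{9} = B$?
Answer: $- \frac{1076}{15} \approx -71.733$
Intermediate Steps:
$H{\left(B \right)} = - 9 B$
$J{\left(y \right)} = \frac{1}{4 + y}$ ($J{\left(y \right)} = \frac{1}{y + 4} = \frac{1}{4 + y}$)
$h{\left(u \right)} = 2 u$
$h{\left(H{\left(4 \right)} \right)} + F{\left(2 \right)} J{\left(11 \right)} = 2 \left(\left(-9\right) 4\right) + \frac{2^{2}}{4 + 11} = 2 \left(-36\right) + \frac{4}{15} = -72 + 4 \cdot \frac{1}{15} = -72 + \frac{4}{15} = - \frac{1076}{15}$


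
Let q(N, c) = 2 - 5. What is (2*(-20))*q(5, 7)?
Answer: 120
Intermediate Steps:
q(N, c) = -3
(2*(-20))*q(5, 7) = (2*(-20))*(-3) = -40*(-3) = 120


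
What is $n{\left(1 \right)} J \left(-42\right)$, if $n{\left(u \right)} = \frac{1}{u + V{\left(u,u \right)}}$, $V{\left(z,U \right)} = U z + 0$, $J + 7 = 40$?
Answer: $-693$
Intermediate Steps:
$J = 33$ ($J = -7 + 40 = 33$)
$V{\left(z,U \right)} = U z$
$n{\left(u \right)} = \frac{1}{u + u^{2}}$ ($n{\left(u \right)} = \frac{1}{u + u u} = \frac{1}{u + u^{2}}$)
$n{\left(1 \right)} J \left(-42\right) = \frac{1}{1 \left(1 + 1\right)} 33 \left(-42\right) = 1 \cdot \frac{1}{2} \cdot 33 \left(-42\right) = \frac{1}{2} \cdot 33 \left(-42\right) = \frac{33}{2} \left(-42\right) = -693$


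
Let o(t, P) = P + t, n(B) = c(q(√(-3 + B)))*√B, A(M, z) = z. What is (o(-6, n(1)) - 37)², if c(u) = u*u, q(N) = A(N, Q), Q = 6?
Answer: 49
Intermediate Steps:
q(N) = 6
c(u) = u²
n(B) = 36*√B (n(B) = 6²*√B = 36*√B)
(o(-6, n(1)) - 37)² = ((36*√1 - 6) - 37)² = ((36*1 - 6) - 37)² = ((36 - 6) - 37)² = (30 - 37)² = (-7)² = 49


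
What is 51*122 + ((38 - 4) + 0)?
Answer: 6256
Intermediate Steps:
51*122 + ((38 - 4) + 0) = 6222 + (34 + 0) = 6222 + 34 = 6256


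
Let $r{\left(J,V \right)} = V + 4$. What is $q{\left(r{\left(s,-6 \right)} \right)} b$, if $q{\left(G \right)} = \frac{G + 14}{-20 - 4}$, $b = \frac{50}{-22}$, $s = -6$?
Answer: $\frac{25}{22} \approx 1.1364$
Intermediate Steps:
$b = - \frac{25}{11}$ ($b = 50 \left(- \frac{1}{22}\right) = - \frac{25}{11} \approx -2.2727$)
$r{\left(J,V \right)} = 4 + V$
$q{\left(G \right)} = - \frac{7}{12} - \frac{G}{24}$ ($q{\left(G \right)} = \frac{14 + G}{-24} = \left(14 + G\right) \left(- \frac{1}{24}\right) = - \frac{7}{12} - \frac{G}{24}$)
$q{\left(r{\left(s,-6 \right)} \right)} b = \left(- \frac{7}{12} - \frac{4 - 6}{24}\right) \left(- \frac{25}{11}\right) = \left(- \frac{7}{12} - - \frac{1}{12}\right) \left(- \frac{25}{11}\right) = \left(- \frac{7}{12} + \frac{1}{12}\right) \left(- \frac{25}{11}\right) = \left(- \frac{1}{2}\right) \left(- \frac{25}{11}\right) = \frac{25}{22}$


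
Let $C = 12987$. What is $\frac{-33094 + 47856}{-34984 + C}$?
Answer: $- \frac{14762}{21997} \approx -0.67109$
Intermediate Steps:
$\frac{-33094 + 47856}{-34984 + C} = \frac{-33094 + 47856}{-34984 + 12987} = \frac{14762}{-21997} = 14762 \left(- \frac{1}{21997}\right) = - \frac{14762}{21997}$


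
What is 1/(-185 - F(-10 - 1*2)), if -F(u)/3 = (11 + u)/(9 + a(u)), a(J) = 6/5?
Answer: -17/3150 ≈ -0.0053968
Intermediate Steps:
a(J) = 6/5 (a(J) = 6*(⅕) = 6/5)
F(u) = -55/17 - 5*u/17 (F(u) = -3*(11 + u)/(9 + 6/5) = -3*(11 + u)/51/5 = -3*(11 + u)*5/51 = -3*(55/51 + 5*u/51) = -55/17 - 5*u/17)
1/(-185 - F(-10 - 1*2)) = 1/(-185 - (-55/17 - 5*(-10 - 1*2)/17)) = 1/(-185 - (-55/17 - 5*(-10 - 2)/17)) = 1/(-185 - (-55/17 - 5/17*(-12))) = 1/(-185 - (-55/17 + 60/17)) = 1/(-185 - 1*5/17) = 1/(-185 - 5/17) = 1/(-3150/17) = -17/3150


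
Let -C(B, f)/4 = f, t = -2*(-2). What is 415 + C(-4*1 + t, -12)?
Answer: 463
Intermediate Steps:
t = 4
C(B, f) = -4*f
415 + C(-4*1 + t, -12) = 415 - 4*(-12) = 415 + 48 = 463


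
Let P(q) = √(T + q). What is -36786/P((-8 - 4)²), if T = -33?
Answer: -12262*√111/37 ≈ -3491.6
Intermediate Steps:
P(q) = √(-33 + q)
-36786/P((-8 - 4)²) = -36786/√(-33 + (-8 - 4)²) = -36786/√(-33 + (-12)²) = -36786/√(-33 + 144) = -36786*√111/111 = -12262*√111/37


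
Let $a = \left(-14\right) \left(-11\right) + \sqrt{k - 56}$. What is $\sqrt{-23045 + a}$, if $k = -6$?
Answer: $\sqrt{-22891 + i \sqrt{62}} \approx 0.026 + 151.3 i$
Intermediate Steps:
$a = 154 + i \sqrt{62}$ ($a = \left(-14\right) \left(-11\right) + \sqrt{-6 - 56} = 154 + \sqrt{-62} = 154 + i \sqrt{62} \approx 154.0 + 7.874 i$)
$\sqrt{-23045 + a} = \sqrt{-23045 + \left(154 + i \sqrt{62}\right)} = \sqrt{-22891 + i \sqrt{62}}$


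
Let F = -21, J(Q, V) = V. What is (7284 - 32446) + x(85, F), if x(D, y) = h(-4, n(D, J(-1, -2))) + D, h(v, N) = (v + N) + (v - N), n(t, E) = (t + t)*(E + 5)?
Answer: -25085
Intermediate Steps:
n(t, E) = 2*t*(5 + E) (n(t, E) = (2*t)*(5 + E) = 2*t*(5 + E))
h(v, N) = 2*v (h(v, N) = (N + v) + (v - N) = 2*v)
x(D, y) = -8 + D (x(D, y) = 2*(-4) + D = -8 + D)
(7284 - 32446) + x(85, F) = (7284 - 32446) + (-8 + 85) = -25162 + 77 = -25085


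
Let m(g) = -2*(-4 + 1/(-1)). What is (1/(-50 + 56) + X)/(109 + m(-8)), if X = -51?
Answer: -305/714 ≈ -0.42717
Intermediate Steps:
m(g) = 10 (m(g) = -2*(-4 - 1) = -2*(-5) = 10)
(1/(-50 + 56) + X)/(109 + m(-8)) = (1/(-50 + 56) - 51)/(109 + 10) = (1/6 - 51)/119 = (1/119)*(-305/6) = -305/714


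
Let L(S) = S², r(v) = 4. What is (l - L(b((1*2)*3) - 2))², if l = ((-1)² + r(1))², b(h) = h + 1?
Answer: 0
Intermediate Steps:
b(h) = 1 + h
l = 25 (l = ((-1)² + 4)² = (1 + 4)² = 5² = 25)
(l - L(b((1*2)*3) - 2))² = (25 - ((1 + (1*2)*3) - 2)²)² = (25 - ((1 + 2*3) - 2)²)² = (25 - ((1 + 6) - 2)²)² = (25 - (7 - 2)²)² = (25 - 1*5²)² = (25 - 1*25)² = (25 - 25)² = 0² = 0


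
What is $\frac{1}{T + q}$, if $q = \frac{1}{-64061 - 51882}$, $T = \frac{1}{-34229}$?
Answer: $- \frac{3968612947}{150172} \approx -26427.0$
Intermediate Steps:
$T = - \frac{1}{34229} \approx -2.9215 \cdot 10^{-5}$
$q = - \frac{1}{115943}$ ($q = \frac{1}{-115943} = - \frac{1}{115943} \approx -8.6249 \cdot 10^{-6}$)
$\frac{1}{T + q} = \frac{1}{- \frac{1}{34229} - \frac{1}{115943}} = \frac{1}{- \frac{150172}{3968612947}} = - \frac{3968612947}{150172}$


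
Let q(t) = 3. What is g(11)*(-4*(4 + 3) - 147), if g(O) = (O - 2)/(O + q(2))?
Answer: -225/2 ≈ -112.50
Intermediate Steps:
g(O) = (-2 + O)/(3 + O) (g(O) = (O - 2)/(O + 3) = (-2 + O)/(3 + O))
g(11)*(-4*(4 + 3) - 147) = ((-2 + 11)/(3 + 11))*(-4*(4 + 3) - 147) = (9/14)*(-4*7 - 147) = ((1/14)*9)*(-28 - 147) = (9/14)*(-175) = -225/2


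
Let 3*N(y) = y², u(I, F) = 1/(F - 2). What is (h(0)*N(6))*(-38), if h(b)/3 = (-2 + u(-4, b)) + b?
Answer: 3420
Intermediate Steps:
u(I, F) = 1/(-2 + F)
h(b) = -6 + 3*b + 3/(-2 + b) (h(b) = 3*((-2 + 1/(-2 + b)) + b) = 3*(-2 + b + 1/(-2 + b)) = -6 + 3*b + 3/(-2 + b))
N(y) = y²/3
(h(0)*N(6))*(-38) = ((-6 + 3*0 + 3/(-2 + 0))*((⅓)*6²))*(-38) = ((-6 + 0 + 3/(-2))*((⅓)*36))*(-38) = ((-6 + 0 + 3*(-½))*12)*(-38) = ((-6 + 0 - 3/2)*12)*(-38) = -15/2*12*(-38) = -90*(-38) = 3420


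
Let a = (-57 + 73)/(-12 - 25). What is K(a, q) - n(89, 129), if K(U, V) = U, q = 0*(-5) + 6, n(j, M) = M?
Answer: -4789/37 ≈ -129.43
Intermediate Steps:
a = -16/37 (a = 16/(-37) = 16*(-1/37) = -16/37 ≈ -0.43243)
q = 6 (q = 0 + 6 = 6)
K(a, q) - n(89, 129) = -16/37 - 1*129 = -16/37 - 129 = -4789/37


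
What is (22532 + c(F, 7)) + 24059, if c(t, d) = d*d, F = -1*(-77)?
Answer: 46640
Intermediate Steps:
F = 77
c(t, d) = d**2
(22532 + c(F, 7)) + 24059 = (22532 + 7**2) + 24059 = (22532 + 49) + 24059 = 22581 + 24059 = 46640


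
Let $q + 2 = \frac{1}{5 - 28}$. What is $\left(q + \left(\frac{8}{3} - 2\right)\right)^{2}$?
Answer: $\frac{9025}{4761} \approx 1.8956$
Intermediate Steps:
$q = - \frac{47}{23}$ ($q = -2 + \frac{1}{5 - 28} = -2 + \frac{1}{-23} = -2 - \frac{1}{23} = - \frac{47}{23} \approx -2.0435$)
$\left(q + \left(\frac{8}{3} - 2\right)\right)^{2} = \left(- \frac{47}{23} + \left(\frac{8}{3} - 2\right)\right)^{2} = \left(- \frac{47}{23} + \frac{2}{3}\right)^{2} = \left(- \frac{95}{69}\right)^{2} = \frac{9025}{4761}$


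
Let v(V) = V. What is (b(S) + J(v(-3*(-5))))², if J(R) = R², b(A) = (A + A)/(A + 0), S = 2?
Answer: 51529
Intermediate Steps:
b(A) = 2 (b(A) = (2*A)/A = 2)
(b(S) + J(v(-3*(-5))))² = (2 + (-3*(-5))²)² = (2 + 15²)² = (2 + 225)² = 227² = 51529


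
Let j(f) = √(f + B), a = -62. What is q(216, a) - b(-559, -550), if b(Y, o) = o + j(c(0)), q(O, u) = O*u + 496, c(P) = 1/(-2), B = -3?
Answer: -12346 - I*√14/2 ≈ -12346.0 - 1.8708*I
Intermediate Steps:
c(P) = -½
q(O, u) = 496 + O*u
j(f) = √(-3 + f) (j(f) = √(f - 3) = √(-3 + f))
b(Y, o) = o + I*√14/2 (b(Y, o) = o + √(-3 - ½) = o + √(-7/2) = o + I*√14/2)
q(216, a) - b(-559, -550) = (496 + 216*(-62)) - (-550 + I*√14/2) = (496 - 13392) + (550 - I*√14/2) = -12896 + (550 - I*√14/2) = -12346 - I*√14/2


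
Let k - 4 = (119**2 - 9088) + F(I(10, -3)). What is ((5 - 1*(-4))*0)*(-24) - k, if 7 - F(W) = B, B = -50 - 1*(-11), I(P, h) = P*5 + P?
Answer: -5123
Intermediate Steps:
I(P, h) = 6*P (I(P, h) = 5*P + P = 6*P)
B = -39 (B = -50 + 11 = -39)
F(W) = 46 (F(W) = 7 - 1*(-39) = 7 + 39 = 46)
k = 5123 (k = 4 + ((119**2 - 9088) + 46) = 4 + ((14161 - 9088) + 46) = 4 + (5073 + 46) = 4 + 5119 = 5123)
((5 - 1*(-4))*0)*(-24) - k = ((5 - 1*(-4))*0)*(-24) - 1*5123 = ((5 + 4)*0)*(-24) - 5123 = (9*0)*(-24) - 5123 = 0*(-24) - 5123 = 0 - 5123 = -5123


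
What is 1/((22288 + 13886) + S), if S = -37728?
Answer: -1/1554 ≈ -0.00064350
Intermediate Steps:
1/((22288 + 13886) + S) = 1/((22288 + 13886) - 37728) = 1/(36174 - 37728) = 1/(-1554) = -1/1554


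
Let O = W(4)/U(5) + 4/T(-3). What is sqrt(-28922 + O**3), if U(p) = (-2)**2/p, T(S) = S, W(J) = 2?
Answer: I*sqrt(37480854)/36 ≈ 170.06*I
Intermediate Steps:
U(p) = 4/p
O = 7/6 (O = 2/((4/5)) + 4/(-3) = 2/((4*(1/5))) + 4*(-1/3) = 2/(4/5) - 4/3 = 2*(5/4) - 4/3 = 5/2 - 4/3 = 7/6 ≈ 1.1667)
sqrt(-28922 + O**3) = sqrt(-28922 + (7/6)**3) = sqrt(-28922 + 343/216) = sqrt(-6246809/216) = I*sqrt(37480854)/36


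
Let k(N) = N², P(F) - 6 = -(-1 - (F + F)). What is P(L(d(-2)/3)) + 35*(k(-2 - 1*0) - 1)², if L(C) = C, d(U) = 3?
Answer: 324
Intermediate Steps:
P(F) = 7 + 2*F (P(F) = 6 - (-1 - (F + F)) = 6 - (-1 - 2*F) = 6 + (1 + 2*F) = 7 + 2*F)
P(L(d(-2)/3)) + 35*(k(-2 - 1*0) - 1)² = (7 + 2*(3/3)) + 35*((-2 - 1*0)² - 1)² = (7 + 2*(3*(⅓))) + 35*((-2 + 0)² - 1)² = (7 + 2*1) + 35*((-2)² - 1)² = (7 + 2) + 35*(4 - 1)² = 9 + 35*3² = 9 + 35*9 = 9 + 315 = 324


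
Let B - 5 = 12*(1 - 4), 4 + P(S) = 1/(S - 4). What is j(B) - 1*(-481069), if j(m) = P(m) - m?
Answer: 16838359/35 ≈ 4.8110e+5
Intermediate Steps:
P(S) = -4 + 1/(-4 + S) (P(S) = -4 + 1/(S - 4) = -4 + 1/(-4 + S))
B = -31 (B = 5 + 12*(1 - 4) = 5 + 12*(-3) = 5 - 36 = -31)
j(m) = -m + (17 - 4*m)/(-4 + m) (j(m) = (17 - 4*m)/(-4 + m) - m = -m + (17 - 4*m)/(-4 + m))
j(B) - 1*(-481069) = (17 - 1*(-31)²)/(-4 - 31) - 1*(-481069) = (17 - 1*961)/(-35) + 481069 = -(17 - 961)/35 + 481069 = -1/35*(-944) + 481069 = 944/35 + 481069 = 16838359/35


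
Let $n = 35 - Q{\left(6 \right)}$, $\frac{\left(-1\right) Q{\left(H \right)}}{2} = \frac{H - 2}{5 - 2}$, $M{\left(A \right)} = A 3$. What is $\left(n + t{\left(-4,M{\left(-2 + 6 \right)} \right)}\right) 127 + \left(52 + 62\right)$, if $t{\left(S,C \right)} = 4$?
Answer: $\frac{16217}{3} \approx 5405.7$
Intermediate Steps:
$M{\left(A \right)} = 3 A$
$Q{\left(H \right)} = \frac{4}{3} - \frac{2 H}{3}$ ($Q{\left(H \right)} = - 2 \frac{H - 2}{5 - 2} = - 2 \frac{-2 + H}{3} = - 2 \left(-2 + H\right) \frac{1}{3} = - 2 \left(- \frac{2}{3} + \frac{H}{3}\right) = \frac{4}{3} - \frac{2 H}{3}$)
$n = \frac{113}{3}$ ($n = 35 - \left(\frac{4}{3} - 4\right) = 35 - - \frac{8}{3} = 35 + \frac{8}{3} = \frac{113}{3} \approx 37.667$)
$\left(n + t{\left(-4,M{\left(-2 + 6 \right)} \right)}\right) 127 + \left(52 + 62\right) = \left(\frac{113}{3} + 4\right) 127 + \left(52 + 62\right) = \frac{125}{3} \cdot 127 + 114 = \frac{15875}{3} + 114 = \frac{16217}{3}$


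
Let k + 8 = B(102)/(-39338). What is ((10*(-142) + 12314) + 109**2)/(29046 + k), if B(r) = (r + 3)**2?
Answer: 895922950/1142285819 ≈ 0.78432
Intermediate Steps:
B(r) = (3 + r)**2
k = -325729/39338 (k = -8 + (3 + 102)**2/(-39338) = -8 + 105**2*(-1/39338) = -8 + 11025*(-1/39338) = -8 - 11025/39338 = -325729/39338 ≈ -8.2803)
((10*(-142) + 12314) + 109**2)/(29046 + k) = ((10*(-142) + 12314) + 109**2)/(29046 - 325729/39338) = ((-1420 + 12314) + 11881)/(1142285819/39338) = (10894 + 11881)*(39338/1142285819) = 22775*(39338/1142285819) = 895922950/1142285819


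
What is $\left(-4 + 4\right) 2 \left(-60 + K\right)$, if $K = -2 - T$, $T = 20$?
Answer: $0$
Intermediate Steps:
$K = -22$ ($K = -2 - 20 = -22$)
$\left(-4 + 4\right) 2 \left(-60 + K\right) = \left(-4 + 4\right) 2 \left(-60 - 22\right) = 0 \cdot 2 \left(-82\right) = 0 \left(-82\right) = 0$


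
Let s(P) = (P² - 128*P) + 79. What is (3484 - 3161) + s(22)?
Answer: -1930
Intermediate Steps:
s(P) = 79 + P² - 128*P
(3484 - 3161) + s(22) = (3484 - 3161) + (79 + 22² - 128*22) = 323 + (79 + 484 - 2816) = 323 - 2253 = -1930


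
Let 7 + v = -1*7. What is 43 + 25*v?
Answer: -307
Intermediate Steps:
v = -14 (v = -7 - 1*7 = -7 - 7 = -14)
43 + 25*v = 43 + 25*(-14) = 43 - 350 = -307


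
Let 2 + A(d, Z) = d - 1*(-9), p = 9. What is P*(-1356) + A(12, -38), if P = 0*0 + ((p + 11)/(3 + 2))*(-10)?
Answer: 54259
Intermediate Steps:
A(d, Z) = 7 + d (A(d, Z) = -2 + (d - 1*(-9)) = -2 + (d + 9) = -2 + (9 + d) = 7 + d)
P = -40 (P = 0*0 + ((9 + 11)/(3 + 2))*(-10) = 0 + (20/5)*(-10) = 0 + (20*(⅕))*(-10) = 0 + 4*(-10) = 0 - 40 = -40)
P*(-1356) + A(12, -38) = -40*(-1356) + (7 + 12) = 54240 + 19 = 54259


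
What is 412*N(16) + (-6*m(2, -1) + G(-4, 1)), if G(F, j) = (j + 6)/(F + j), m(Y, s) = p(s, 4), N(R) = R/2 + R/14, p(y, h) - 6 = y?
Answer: 78425/21 ≈ 3734.5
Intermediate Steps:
p(y, h) = 6 + y
N(R) = 4*R/7 (N(R) = R*(1/2) + R*(1/14) = R/2 + R/14 = 4*R/7)
m(Y, s) = 6 + s
G(F, j) = (6 + j)/(F + j)
412*N(16) + (-6*m(2, -1) + G(-4, 1)) = 412*((4/7)*16) + (-6*(6 - 1) + (6 + 1)/(-4 + 1)) = 412*(64/7) + (-6*5 + 7/(-3)) = 26368/7 + (-30 - 1/3*7) = 26368/7 + (-30 - 7/3) = 26368/7 - 97/3 = 78425/21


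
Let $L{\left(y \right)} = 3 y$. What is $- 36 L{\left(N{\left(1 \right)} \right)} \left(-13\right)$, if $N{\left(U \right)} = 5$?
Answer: $7020$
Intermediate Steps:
$- 36 L{\left(N{\left(1 \right)} \right)} \left(-13\right) = - 36 \cdot 3 \cdot 5 \left(-13\right) = \left(-36\right) 15 \left(-13\right) = \left(-540\right) \left(-13\right) = 7020$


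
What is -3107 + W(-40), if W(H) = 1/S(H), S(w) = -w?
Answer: -124279/40 ≈ -3107.0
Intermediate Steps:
W(H) = -1/H (W(H) = 1/(-H) = -1/H)
-3107 + W(-40) = -3107 - 1/(-40) = -3107 - 1*(-1/40) = -3107 + 1/40 = -124279/40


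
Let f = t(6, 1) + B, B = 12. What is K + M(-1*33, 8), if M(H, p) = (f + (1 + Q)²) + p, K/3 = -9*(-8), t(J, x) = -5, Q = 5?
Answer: 267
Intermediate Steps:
K = 216 (K = 3*(-9*(-8)) = 3*72 = 216)
f = 7 (f = -5 + 12 = 7)
M(H, p) = 43 + p (M(H, p) = (7 + (1 + 5)²) + p = (7 + 6²) + p = (7 + 36) + p = 43 + p)
K + M(-1*33, 8) = 216 + (43 + 8) = 216 + 51 = 267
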